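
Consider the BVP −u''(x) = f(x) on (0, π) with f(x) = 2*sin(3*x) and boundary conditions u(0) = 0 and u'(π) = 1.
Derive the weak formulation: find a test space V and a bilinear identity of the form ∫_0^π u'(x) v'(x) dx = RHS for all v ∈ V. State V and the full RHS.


V = {v ∈ H^1(0, π) : v(0) = 0} (test functions vanish at x = 0 where u is specified); weak form: ∫_0^π u'v' dx = ∫_0^π (2*sin(3*x)) v dx + v(π) for all v ∈ V.

Multiply both sides by a test function v and integrate from 0 to π:
  ∫_0^π −u''(x) v(x) dx = ∫_0^π f(x) v(x) dx.
Integrate the LHS by parts once:
  ∫_0^π −u'' v dx = −[u'(x) v(x)]_0^π + ∫_0^π u'(x) v'(x) dx.
Thus ∫_0^π u'(x) v'(x) dx = ∫_0^π f(x) v(x) dx + [u'(x) v(x)]_0^π.
Choose V so that boundary terms are either known or forced to vanish.
Mixed BC: u(0) = 0 (Dirichlet) and u'(π) = 1 (Neumann). Define V = {v ∈ H^1(0, π) : v(0) = 0}. Then [u' v]_0^π = u'(π)·v(π) − u'(0)·0 = v(π).
Weak formulation: find u (satisfying any essential BC) such that ∫_0^π u'(x) v'(x) dx = ∫_0^π f v dx + v(π) for all v ∈ V (Dirichlet at 0 absorbed into V; Neumann datum at x = π contributes the boundary term).
Substituting f(x) = 2*sin(3*x), the right-hand side is ∫_0^π (2*sin(3*x)) v dx + v(π).


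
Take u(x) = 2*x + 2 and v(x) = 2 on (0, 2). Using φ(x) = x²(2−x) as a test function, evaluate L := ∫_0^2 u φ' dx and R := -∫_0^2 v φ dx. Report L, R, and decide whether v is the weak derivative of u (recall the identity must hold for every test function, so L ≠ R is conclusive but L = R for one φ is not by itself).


LHS = -8/3, RHS = -8/3. Yes, v = u' weakly.

u(x) = 2*x + 2, classical derivative u'(x) = 2.
φ(x) = x²(2−x), so φ'(x) = x*(4 - 3*x).
Note φ(0) = φ(2) = 0, so the boundary term u·φ vanishes.
LHS = ∫_0^2 u(x) φ'(x) dx = ∫_0^2 (-6*x^3 + 2*x^2 + 8*x) dx. Term by term:
  ∫_0^2 -6*x^3 dx = -24;  ∫_0^2 2*x^2 dx = 16/3;  ∫_0^2 8*x dx = 16.
Sum: -24 + 16/3 + 16 = -8/3.
So LHS = -8/3.
∫_0^2 v(x) φ(x) dx = ∫_0^2 (-2*x^3 + 4*x^2) dx. Term by term:
  ∫_0^2 -2*x^3 dx = -8;  ∫_0^2 4*x^2 dx = 32/3.
Sum: -8 + 32/3 = 8/3.
So RHS = -∫_0^2 v(x) φ(x) dx = -8/3.
LHS = RHS, so the identity holds for this test φ.
Moreover u is smooth here and v(x) = u'(x) = 2 pointwise, so the identity holds for every test function. Hence v is the weak derivative of u.


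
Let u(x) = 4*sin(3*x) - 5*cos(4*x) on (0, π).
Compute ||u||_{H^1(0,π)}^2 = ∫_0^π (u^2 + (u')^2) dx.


||u||_{H^1(0,π)}^2 = 4080/7 + 585*π/2

u'(x) = 20*sin(4*x) + 12*cos(3*x).
Expand u² and (u')² and integrate term by term on (0, π), using: for integers n ≥ 1, ∫_0^π sin²(nx) dx = ∫_0^π cos²(nx) dx = π/2; for n ≠ n', ∫_0^π sin(nx)sin(n'x) dx = ∫_0^π cos(nx)cos(n'x) dx = 0; and by product-to-sum, ∫_0^π sin(nx)cos(n'x) dx = ½∫_0^π [sin((n+n')x) + sin((n−n')x)] dx, which is 0 when n+n' is even and 2n/(n²−n'²) when n+n' is odd (it need not vanish on (0, π)).
  u² squared terms: (-5)²·∫cos(4x)² dx = 25·π/2 = 25*π/2;  (4)²·∫sin(3x)² dx = 16·π/2 = 8*π.
  u² cross terms: 2·(-5)·(4)·∫cos(4x)·sin(3x) dx = -40·(-6/7) = 240/7.
  So ∫_0^π u² dx = 25*π/2 + 8*π + 240/7 = 240/7 + 41*π/2.
  (u')² squared terms: (12)²·∫cos(3x)² dx = 144·π/2 = 72*π;  (20)²·∫sin(4x)² dx = 400·π/2 = 200*π.
  (u')² cross terms: 2·(12)·(20)·∫cos(3x)·sin(4x) dx = 480·(8/7) = 3840/7.
  So ∫_0^π (u')² dx = 72*π + 200*π + 3840/7 = 3840/7 + 272*π.
||u||_{H^1}^2 = (240/7 + 41*π/2) + (3840/7 + 272*π) = 4080/7 + 585*π/2.


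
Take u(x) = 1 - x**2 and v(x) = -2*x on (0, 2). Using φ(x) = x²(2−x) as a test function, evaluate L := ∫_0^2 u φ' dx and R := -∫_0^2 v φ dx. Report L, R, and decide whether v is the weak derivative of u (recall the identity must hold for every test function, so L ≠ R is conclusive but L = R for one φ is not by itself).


LHS = 16/5, RHS = 16/5. Yes, v = u' weakly.

u(x) = 1 - x**2, classical derivative u'(x) = -2*x.
φ(x) = x²(2−x), so φ'(x) = x*(4 - 3*x).
Note φ(0) = φ(2) = 0, so the boundary term u·φ vanishes.
LHS = ∫_0^2 u(x) φ'(x) dx = ∫_0^2 (3*x^4 - 4*x^3 - 3*x^2 + 4*x) dx. Term by term:
  ∫_0^2 3*x^4 dx = 96/5;  ∫_0^2 -4*x^3 dx = -16;  ∫_0^2 -3*x^2 dx = -8;
  ∫_0^2 4*x dx = 8.
Sum: 96/5 − 16 − 8 + 8 = 16/5.
So LHS = 16/5.
∫_0^2 v(x) φ(x) dx = ∫_0^2 (2*x^4 - 4*x^3) dx. Term by term:
  ∫_0^2 2*x^4 dx = 64/5;  ∫_0^2 -4*x^3 dx = -16.
Sum: 64/5 − 16 = -16/5.
So RHS = -∫_0^2 v(x) φ(x) dx = 16/5.
LHS = RHS, so the identity holds for this test φ.
Moreover u is smooth here and v(x) = u'(x) = -2*x pointwise, so the identity holds for every test function. Hence v is the weak derivative of u.


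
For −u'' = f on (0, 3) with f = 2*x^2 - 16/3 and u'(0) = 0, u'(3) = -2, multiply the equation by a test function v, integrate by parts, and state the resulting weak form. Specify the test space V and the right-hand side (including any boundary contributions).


V = H^1(0, 3) (v unrestricted at boundary; u is determined up to an additive constant); weak form: ∫_0^3 u'v' dx = ∫_0^3 (2*x^2 - 16/3) v dx − 2·v(3) for all v ∈ V.

Multiply both sides by a test function v and integrate from 0 to 3:
  ∫_0^3 −u''(x) v(x) dx = ∫_0^3 f(x) v(x) dx.
Integrate the LHS by parts once:
  ∫_0^3 −u'' v dx = −[u'(x) v(x)]_0^3 + ∫_0^3 u'(x) v'(x) dx.
Thus ∫_0^3 u'(x) v'(x) dx = ∫_0^3 f(x) v(x) dx + [u'(x) v(x)]_0^3.
Choose V so that boundary terms are either known or forced to vanish.
u has inhomogeneous Neumann u'(0) = 0, u'(3) = -2. [u' v]_0^3 = (-2)·v(3) − (0)·v(0) = − 2·v(3). Take V = H^1(0, 3); boundary term becomes part of RHS.
Weak formulation: find u (satisfying any essential BC) such that ∫_0^3 u'(x) v'(x) dx = ∫_0^3 f v dx − 2·v(3) for all v ∈ V (Neumann data are natural BCs: they enter the RHS as boundary terms).
Substituting f(x) = 2*x^2 - 16/3, the right-hand side is ∫_0^3 (2*x^2 - 16/3) v dx − 2·v(3).
Compatibility check (pure Neumann): taking v ≡ 1 ∈ V gives 0 = ∫_0^3 f dx + (-2) − (0), i.e. ∫_0^3 f dx must equal u'(0) − u'(3) = 2. Indeed ∫_0^3 (2*x^2 - 16/3) dx = 2, so the data are compatible. The solution is then unique only up to an additive constant (fix it e.g. by requiring ∫_0^3 u dx = 0).


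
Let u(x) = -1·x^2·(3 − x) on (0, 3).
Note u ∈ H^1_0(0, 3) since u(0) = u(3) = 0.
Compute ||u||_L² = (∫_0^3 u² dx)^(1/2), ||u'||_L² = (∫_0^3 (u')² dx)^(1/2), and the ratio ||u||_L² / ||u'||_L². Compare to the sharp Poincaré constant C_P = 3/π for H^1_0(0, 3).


||u||_L² / ||u'||_L² = 3*sqrt(14)/14 < C_P = 3/π.

u(x) = -1·x^2·(3 − x), so u'(x) = 3*x*(x - 2).
u(x) = -1·x^2·(3 − x) vanishes at x = 0 and x = 3, so u ∈ H^1_0(0, 3). Differentiate via the product rule and integrate the resulting polynomials term by term.
  ∫_0^3 u² dx = ∫_0^3 (x^6 - 6*x^5 + 9*x^4) dx. Term by term:
    ∫_0^3 x^6 dx = 2187/7;  ∫_0^3 -6*x^5 dx = -729;  ∫_0^3 9*x^4 dx = 2187/5.
  Sum: 2187/7 − 729 + 2187/5 = 729/35.
  ∫_0^3 (u')² dx = ∫_0^3 (9*x^4 - 36*x^3 + 36*x^2) dx. Term by term:
    ∫_0^3 9*x^4 dx = 2187/5;  ∫_0^3 -36*x^3 dx = -729;  ∫_0^3 36*x^2 dx = 324.
  Sum: 2187/5 − 729 + 324 = 162/5.
∫_0^3 u² dx = 729/35, so ||u||_L² = 27*sqrt(35)/35.
∫_0^3 (u')² dx = 162/5, so ||u'||_L² = 9*sqrt(10)/5.
Ratio ||u||_L² / ||u'||_L² = 3*sqrt(14)/14.
Sharp Poincaré constant on H^1_0(0, 3) is C_P = L/π = 3/π, achieved by sin(π/3·x).
A polynomial bump cannot attain the sharp Poincaré constant (only the first sine eigenfunction does), so the ratio is strictly less than C_P, consistent with ||u||_L² ≤ C_P ||u'||_L².


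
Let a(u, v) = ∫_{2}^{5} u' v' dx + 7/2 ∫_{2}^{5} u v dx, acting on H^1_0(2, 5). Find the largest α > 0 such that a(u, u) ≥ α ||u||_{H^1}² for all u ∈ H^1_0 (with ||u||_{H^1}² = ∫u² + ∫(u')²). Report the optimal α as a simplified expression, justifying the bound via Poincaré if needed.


α = 1

Coercivity of a(·,·) on H^1_0(2, 5) means a(u, u) ≥ α ||u||_{H^1}² for every u ∈ H^1_0.
The interval has length L = 3, and Poincaré/coercivity depend only on L. Here a(u, u) = ∫(u')² + (7/2)·∫u².
Here c = 7/2 ≥ 1, so a(u,u) = ∫(u')² + c∫u² ≥ ∫(u')² + ∫u² = ||u||_{H^1}², i.e. α = 1 works. No larger α is possible: a(u,u) ≥ α||u||_{H^1}² means (1−α)∫(u')² ≥ (α−c)∫u², and for the modes u_n = sin(nπ(x−x₀)/L) (x₀ the left endpoint) one has ∫u_n²/∫(u_n')² = (L/(nπ))² → 0, so a(u_n,u_n)/||u_n||_{H^1}² → 1. Hence the optimal constant is α = 1.
Therefore α = 1.


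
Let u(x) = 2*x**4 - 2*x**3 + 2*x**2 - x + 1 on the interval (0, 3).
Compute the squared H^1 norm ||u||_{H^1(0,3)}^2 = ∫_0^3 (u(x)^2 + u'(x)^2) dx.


||u||_{H^1}^2 = 596847/35

The H^1 norm (squared) on an interval (0, L) is
  ||u||_{H^1}^2 = ∫_0^L u(x)^2 dx + ∫_0^L u'(x)^2 dx.
Compute u'(x) = 8*x**3 - 6*x**2 + 4*x - 1.
Then u(x)^2 = 4*x**8 - 8*x**7 + 12*x**6 - 12*x**5 + 12*x**4 - 8*x**3 + 5*x**2 - 2*x + 1 and u'(x)^2 = 64*x**6 - 96*x**5 + 100*x**4 - 64*x**3 + 28*x**2 - 8*x + 1.
Integrate each monomial from 0 to 3 using ∫_0^3 c·x^n dx = c·3^(n+1)/(n+1):
  ∫_0^3 u(x)^2 dx = ∫_0^3 (4*x^8 - 8*x^7 + 12*x^6 - 12*x^5 + 12*x^4 - 8*x^3 + 5*x^2 - 2*x + 1) dx. Term by term:
    ∫_0^3 4*x^8 dx = 8748;  ∫_0^3 -8*x^7 dx = -6561;  ∫_0^3 12*x^6 dx = 26244/7;
    ∫_0^3 -12*x^5 dx = -1458;  ∫_0^3 12*x^4 dx = 2916/5;  ∫_0^3 -8*x^3 dx = -162;
    ∫_0^3 5*x^2 dx = 45;  ∫_0^3 -2*x dx = -9;  ∫_0^3 1 dx = 3.
  Sum: 8748 − 6561 + 26244/7 − 1458 + 2916/5 − 162 + 45 − 9 + 3 = 172842/35.
  ∫_0^3 u'(x)^2 dx = ∫_0^3 (64*x^6 - 96*x^5 + 100*x^4 - 64*x^3 + 28*x^2 - 8*x + 1) dx. Term by term:
    ∫_0^3 64*x^6 dx = 139968/7;  ∫_0^3 -96*x^5 dx = -11664;  ∫_0^3 100*x^4 dx = 4860;
    ∫_0^3 -64*x^3 dx = -1296;  ∫_0^3 28*x^2 dx = 252;  ∫_0^3 -8*x dx = -36;
    ∫_0^3 1 dx = 3.
  Sum: 139968/7 − 11664 + 4860 − 1296 + 252 − 36 + 3 = 84801/7.
Adding: ||u||_{H^1}^2 = 172842/35 + 84801/7 = 596847/35.


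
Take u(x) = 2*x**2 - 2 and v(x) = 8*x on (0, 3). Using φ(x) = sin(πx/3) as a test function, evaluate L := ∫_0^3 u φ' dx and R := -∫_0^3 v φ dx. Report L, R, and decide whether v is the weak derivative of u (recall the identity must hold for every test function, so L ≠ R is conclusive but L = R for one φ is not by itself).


LHS = -36/π, RHS = -72/π. No, v is not the weak derivative of u.

u(x) = 2*x**2 - 2, classical derivative u'(x) = 4*x.
φ(x) = sin(πx/3), so φ'(x) = π*cos(π*x/3)/3.
Note φ(0) = φ(3) = 0, so the boundary term u·φ vanishes.
LHS = ∫_0^3 u(x) φ'(x) dx = ∫_0^3 (2*π*x^2*cos(π*x/3)/3 - 2*π*cos(π*x/3)/3) dx. Term by term:
  ∫_0^3 -2*π*cos(π*x/3)/3 dx = 0;  ∫_0^3 2*π*x^2*cos(π*x/3)/3 dx = -36/π.
Sum: 0 − 36/π = -36/π.
So LHS = -36/π.
∫_0^3 v(x) φ(x) dx = ∫_0^3 (8*x*sin(π*x/3)) dx. Term by term:
  ∫_0^3 8*x*sin(π*x/3) dx = 72/π.
So RHS = -∫_0^3 v(x) φ(x) dx = -72/π.
LHS − RHS = 36/π ≠ 0, so the identity fails.
(For a valid weak derivative the identity must hold for EVERY test function, in particular this one. The failure shows v is NOT the weak derivative of u.)
Correct weak derivative would be u'(x) = 4*x.


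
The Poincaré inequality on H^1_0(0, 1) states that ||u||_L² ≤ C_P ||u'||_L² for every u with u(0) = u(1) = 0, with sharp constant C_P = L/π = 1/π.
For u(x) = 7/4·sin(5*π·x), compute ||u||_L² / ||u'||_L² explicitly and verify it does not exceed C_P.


||u||_L² / ||u'||_L² = 1/(5*π) < C_P = 1/π.

u(x) = 7/4·sin(5*π·x), so u'(x) = 35*π*cos(5*π*x)/4.
Writing u(x) = A·sin(kπx/L) with A = 7/4 and k = 5, use ∫_0^L sin²(kπx/L) dx = L/2 and ∫_0^L cos²(kπx/L) dx = L/2.
u² = 49/16·sin²(5*π·x) and (u')² = 1225*π^2/16·cos²(5*π·x), and each of sin², cos² integrates to L/2 = 1/2 over (0, 1).
∫_0^1 u² dx = 49/32, so ||u||_L² = 7*sqrt(2)/8.
∫_0^1 (u')² dx = 1225*π^2/32, so ||u'||_L² = 35*sqrt(2)*π/8.
Ratio ||u||_L² / ||u'||_L² = 1/(5*π).
Sharp Poincaré constant on H^1_0(0, 1) is C_P = L/π = 1/π, achieved by sin(π·x).
This is the k = 5 harmonic; the ratio L/(kπ) is strictly less than C_P = L/π, consistent with the sharp inequality ||u||_L² ≤ C_P ||u'||_L².


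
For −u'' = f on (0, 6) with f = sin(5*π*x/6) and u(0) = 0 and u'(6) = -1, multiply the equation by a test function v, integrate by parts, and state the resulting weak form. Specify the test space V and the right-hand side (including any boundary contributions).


V = {v ∈ H^1(0, 6) : v(0) = 0} (test functions vanish at x = 0 where u is specified); weak form: ∫_0^6 u'v' dx = ∫_0^6 (sin(5*π*x/6)) v dx − v(6) for all v ∈ V.

Multiply both sides by a test function v and integrate from 0 to 6:
  ∫_0^6 −u''(x) v(x) dx = ∫_0^6 f(x) v(x) dx.
Integrate the LHS by parts once:
  ∫_0^6 −u'' v dx = −[u'(x) v(x)]_0^6 + ∫_0^6 u'(x) v'(x) dx.
Thus ∫_0^6 u'(x) v'(x) dx = ∫_0^6 f(x) v(x) dx + [u'(x) v(x)]_0^6.
Choose V so that boundary terms are either known or forced to vanish.
Mixed BC: u(0) = 0 (Dirichlet) and u'(6) = -1 (Neumann). Define V = {v ∈ H^1(0, 6) : v(0) = 0}. Then [u' v]_0^6 = u'(6)·v(6) − u'(0)·0 = − v(6).
Weak formulation: find u (satisfying any essential BC) such that ∫_0^6 u'(x) v'(x) dx = ∫_0^6 f v dx − v(6) for all v ∈ V (Dirichlet at 0 absorbed into V; Neumann datum at x = 6 contributes the boundary term).
Substituting f(x) = sin(5*π*x/6), the right-hand side is ∫_0^6 (sin(5*π*x/6)) v dx − v(6).


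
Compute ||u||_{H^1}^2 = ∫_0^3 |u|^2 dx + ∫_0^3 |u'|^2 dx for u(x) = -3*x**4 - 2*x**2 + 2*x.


||u||_{H^1}^2 = 495669/7

The H^1 norm (squared) on an interval (0, L) is
  ||u||_{H^1}^2 = ∫_0^L u(x)^2 dx + ∫_0^L u'(x)^2 dx.
Compute u'(x) = -12*x**3 - 4*x + 2.
Then u(x)^2 = 9*x**8 + 12*x**6 - 12*x**5 + 4*x**4 - 8*x**3 + 4*x**2 and u'(x)^2 = 144*x**6 + 96*x**4 - 48*x**3 + 16*x**2 - 16*x + 4.
Integrate each monomial from 0 to 3 using ∫_0^3 c·x^n dx = c·3^(n+1)/(n+1):
  ∫_0^3 u(x)^2 dx = ∫_0^3 (9*x^8 + 12*x^6 - 12*x^5 + 4*x^4 - 8*x^3 + 4*x^2) dx. Term by term:
    ∫_0^3 9*x^8 dx = 19683;  ∫_0^3 12*x^6 dx = 26244/7;  ∫_0^3 -12*x^5 dx = -1458;
    ∫_0^3 4*x^4 dx = 972/5;  ∫_0^3 -8*x^3 dx = -162;  ∫_0^3 4*x^2 dx = 36.
  Sum: 19683 + 26244/7 − 1458 + 972/5 − 162 + 36 = 771489/35.
  ∫_0^3 u'(x)^2 dx = ∫_0^3 (144*x^6 + 96*x^4 - 48*x^3 + 16*x^2 - 16*x + 4) dx. Term by term:
    ∫_0^3 144*x^6 dx = 314928/7;  ∫_0^3 96*x^4 dx = 23328/5;  ∫_0^3 -48*x^3 dx = -972;
    ∫_0^3 16*x^2 dx = 144;  ∫_0^3 -16*x dx = -72;  ∫_0^3 4 dx = 12.
  Sum: 314928/7 + 23328/5 − 972 + 144 − 72 + 12 = 1706856/35.
Adding: ||u||_{H^1}^2 = 771489/35 + 1706856/35 = 495669/7.


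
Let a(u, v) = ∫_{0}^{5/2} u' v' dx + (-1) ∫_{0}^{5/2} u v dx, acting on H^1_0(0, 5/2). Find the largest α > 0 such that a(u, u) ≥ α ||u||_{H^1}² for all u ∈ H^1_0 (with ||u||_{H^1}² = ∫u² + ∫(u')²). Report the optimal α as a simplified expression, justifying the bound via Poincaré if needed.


α = (-25 + 4*π^2)/(25 + 4*π^2)

Coercivity of a(·,·) on H^1_0(0, 5/2) means a(u, u) ≥ α ||u||_{H^1}² for every u ∈ H^1_0.
The interval has length L = 5/2, and Poincaré/coercivity depend only on L. Here a(u, u) = ∫(u')² + (-1)·∫u².
Here c = -1 < 0 with |c| < (π/L)² = 4*π^2/25, so coercivity still holds. The condition a(u,u) ≥ α||u||_{H^1}² reads (1−α)∫(u')² ≥ (α−c)∫u². Any admissible α is ≤ 1 (rapidly oscillating u have ∫u²/∫(u')² → 0), and α = 1 would force 0 ≥ (1−c)∫u², impossible since c < 1; so 1−α > 0. By the sharp Poincaré inequality on H^1_0 of an interval of length L, ∫(u')² ≥ (π/L)²∫u² with equality for the first sine mode sin(π(x−x₀)/L) (x₀ the left endpoint), so the inequality holds for all u iff (1−α)(π/L)² ≥ α − c, i.e. α ≤ ((π/L)² + c)/((π/L)² + 1) = (1 + c(L/π)²)/(1 + (L/π)²). (Direct route, valid since c ≤ 0: Poincaré gives c∫u² ≥ c(L/π)²∫(u')², so a(u,u) ≥ (1 + c(L/π)²)∫(u')², while ||u||_{H^1}² ≤ (1 + (L/π)²)∫(u')²; dividing yields the same α.) With (π/L)² = 4*π^2/25 and c = -1, the largest admissible constant is α = ((π/L)² + c)/((π/L)² + 1).
Simplifying, α = (-25 + 4*π^2)/(25 + 4*π^2).


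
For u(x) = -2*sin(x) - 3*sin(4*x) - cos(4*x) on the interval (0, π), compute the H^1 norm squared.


||u||_{H^1(0,π)}^2 = -136/15 + 89*π

u'(x) = 4*sin(4*x) - 2*cos(x) - 12*cos(4*x).
Expand u² and (u')² and integrate term by term on (0, π), using: for integers n ≥ 1, ∫_0^π sin²(nx) dx = ∫_0^π cos²(nx) dx = π/2; for n ≠ n', ∫_0^π sin(nx)sin(n'x) dx = ∫_0^π cos(nx)cos(n'x) dx = 0; and by product-to-sum, ∫_0^π sin(nx)cos(n'x) dx = ½∫_0^π [sin((n+n')x) + sin((n−n')x)] dx, which is 0 when n+n' is even and 2n/(n²−n'²) when n+n' is odd (it need not vanish on (0, π)).
  u² squared terms: (-1)²·∫cos(4x)² dx = 1·π/2 = π/2;  (-3)²·∫sin(4x)² dx = 9·π/2 = 9*π/2;  (-2)²·∫sin(x)² dx = 4·π/2 = 2*π.
  u² cross terms: 2·(-1)·(-3)·∫cos(4x)·sin(4x) dx = 6·(0) = 0;  2·(-1)·(-2)·∫cos(4x)·sin(x) dx = 4·(-2/15) = -8/15;  2·(-3)·(-2)·∫sin(4x)·sin(x) dx = 12·(0) = 0.
  So ∫_0^π u² dx = π/2 + 9*π/2 + 2*π + 0 − 8/15 + 0 = -8/15 + 7*π.
  (u')² squared terms: (-12)²·∫cos(4x)² dx = 144·π/2 = 72*π;  (-2)²·∫cos(x)² dx = 4·π/2 = 2*π;  (4)²·∫sin(4x)² dx = 16·π/2 = 8*π.
  (u')² cross terms: 2·(-12)·(-2)·∫cos(4x)·cos(x) dx = 48·(0) = 0;  2·(-12)·(4)·∫cos(4x)·sin(4x) dx = -96·(0) = 0;  2·(-2)·(4)·∫cos(x)·sin(4x) dx = -16·(8/15) = -128/15.
  So ∫_0^π (u')² dx = 72*π + 2*π + 8*π + 0 + 0 − 128/15 = -128/15 + 82*π.
||u||_{H^1}^2 = (-8/15 + 7*π) + (-128/15 + 82*π) = -136/15 + 89*π.


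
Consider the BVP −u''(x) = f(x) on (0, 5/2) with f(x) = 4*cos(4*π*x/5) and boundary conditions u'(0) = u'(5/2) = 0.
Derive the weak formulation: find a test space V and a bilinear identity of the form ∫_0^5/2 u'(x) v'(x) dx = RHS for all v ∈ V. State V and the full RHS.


V = H^1(0, 5/2) (no boundary constraint on v; u is determined up to an additive constant); weak form: ∫_0^5/2 u'v' dx = ∫_0^5/2 (4*cos(4*π*x/5)) v dx for all v ∈ V.

Multiply both sides by a test function v and integrate from 0 to 5/2:
  ∫_0^5/2 −u''(x) v(x) dx = ∫_0^5/2 f(x) v(x) dx.
Integrate the LHS by parts once:
  ∫_0^5/2 −u'' v dx = −[u'(x) v(x)]_0^5/2 + ∫_0^5/2 u'(x) v'(x) dx.
Thus ∫_0^5/2 u'(x) v'(x) dx = ∫_0^5/2 f(x) v(x) dx + [u'(x) v(x)]_0^5/2.
Choose V so that boundary terms are either known or forced to vanish.
u has homogeneous Neumann: u'(0) = u'(5/2) = 0. So [u' v]_0^5/2 = 0·v(5/2) − 0·v(0) = 0 for any v; take V = H^1(0, 5/2).
Weak formulation: find u (satisfying any essential BC) such that ∫_0^5/2 u'(x) v'(x) dx = ∫_0^5/2 f v dx for all v ∈ V (homogeneous Neumann, so boundary terms vanish).
Substituting f(x) = 4*cos(4*π*x/5), the right-hand side is ∫_0^5/2 (4*cos(4*π*x/5)) v dx.
Compatibility check (pure Neumann): taking v ≡ 1 ∈ V gives 0 = ∫_0^5/2 f dx + (0) − (0), i.e. ∫_0^5/2 f dx must equal u'(0) − u'(5/2) = 0. Indeed ∫_0^5/2 (4*cos(4*π*x/5)) dx = 0, so the data are compatible. The solution is then unique only up to an additive constant (fix it e.g. by requiring ∫_0^5/2 u dx = 0).


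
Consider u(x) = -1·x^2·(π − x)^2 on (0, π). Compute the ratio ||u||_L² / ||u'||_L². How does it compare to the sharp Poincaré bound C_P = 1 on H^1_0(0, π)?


||u||_L² / ||u'||_L² = sqrt(3)*π/6 < C_P = 1.

u(x) = -1·x^2·(π − x)^2, so u'(x) = 2*x*(x*(π - x) - (x - π)^2).
u(x) = -1·x^2·(π − x)^2 vanishes at x = 0 and x = π, so u ∈ H^1_0(0, π). Differentiate via the product rule and integrate the resulting polynomials term by term.
  ∫_0^π u² dx = ∫_0^π (x^8 - 4*π*x^7 + 6*π^2*x^6 - 4*π^3*x^5 + π^4*x^4) dx. Term by term:
    ∫_0^π x^8 dx = π^9/9;  ∫_0^π -4*π*x^7 dx = -π^9/2;  ∫_0^π 6*π^2*x^6 dx = 6*π^9/7;
    ∫_0^π -4*π^3*x^5 dx = -2*π^9/3;  ∫_0^π π^4*x^4 dx = π^9/5.
  Sum: π^9/9 − π^9/2 + 6*π^9/7 − 2*π^9/3 + π^9/5 = π^9/630.
  ∫_0^π (u')² dx = ∫_0^π (16*x^6 - 48*π*x^5 + 52*π^2*x^4 - 24*π^3*x^3 + 4*π^4*x^2) dx. Term by term:
    ∫_0^π 16*x^6 dx = 16*π^7/7;  ∫_0^π -48*π*x^5 dx = -8*π^7;  ∫_0^π 52*π^2*x^4 dx = 52*π^7/5;
    ∫_0^π -24*π^3*x^3 dx = -6*π^7;  ∫_0^π 4*π^4*x^2 dx = 4*π^7/3.
  Sum: 16*π^7/7 − 8*π^7 + 52*π^7/5 − 6*π^7 + 4*π^7/3 = 2*π^7/105.
∫_0^π u² dx = π^9/630, so ||u||_L² = sqrt(70)*π^(9/2)/210.
∫_0^π (u')² dx = 2*π^7/105, so ||u'||_L² = sqrt(210)*π^(7/2)/105.
Ratio ||u||_L² / ||u'||_L² = sqrt(3)*π/6.
Sharp Poincaré constant on H^1_0(0, π) is C_P = L/π = 1, achieved by sin(x).
A polynomial bump cannot attain the sharp Poincaré constant (only the first sine eigenfunction does), so the ratio is strictly less than C_P, consistent with ||u||_L² ≤ C_P ||u'||_L².


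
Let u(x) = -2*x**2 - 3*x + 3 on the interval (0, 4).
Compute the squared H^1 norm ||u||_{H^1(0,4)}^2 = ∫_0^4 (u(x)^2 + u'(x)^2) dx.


||u||_{H^1}^2 = 29768/15

The H^1 norm (squared) on an interval (0, L) is
  ||u||_{H^1}^2 = ∫_0^L u(x)^2 dx + ∫_0^L u'(x)^2 dx.
Compute u'(x) = -4*x - 3.
Then u(x)^2 = 4*x**4 + 12*x**3 - 3*x**2 - 18*x + 9 and u'(x)^2 = 16*x**2 + 24*x + 9.
Integrate each monomial from 0 to 4 using ∫_0^4 c·x^n dx = c·4^(n+1)/(n+1):
  ∫_0^4 u(x)^2 dx = ∫_0^4 (4*x^4 + 12*x^3 - 3*x^2 - 18*x + 9) dx. Term by term:
    ∫_0^4 4*x^4 dx = 4096/5;  ∫_0^4 12*x^3 dx = 768;  ∫_0^4 -3*x^2 dx = -64;
    ∫_0^4 -18*x dx = -144;  ∫_0^4 9 dx = 36.
  Sum: 4096/5 + 768 − 64 − 144 + 36 = 7076/5.
  ∫_0^4 u'(x)^2 dx = ∫_0^4 (16*x^2 + 24*x + 9) dx. Term by term:
    ∫_0^4 16*x^2 dx = 1024/3;  ∫_0^4 24*x dx = 192;  ∫_0^4 9 dx = 36.
  Sum: 1024/3 + 192 + 36 = 1708/3.
Adding: ||u||_{H^1}^2 = 7076/5 + 1708/3 = 29768/15.


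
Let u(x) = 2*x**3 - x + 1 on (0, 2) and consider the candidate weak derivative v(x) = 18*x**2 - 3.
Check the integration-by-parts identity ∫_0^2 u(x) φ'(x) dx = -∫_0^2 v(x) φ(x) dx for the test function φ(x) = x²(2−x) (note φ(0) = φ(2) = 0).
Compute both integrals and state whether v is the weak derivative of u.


LHS = -172/15, RHS = -172/5. No, v is not the weak derivative of u.

u(x) = 2*x**3 - x + 1, classical derivative u'(x) = 6*x**2 - 1.
φ(x) = x²(2−x), so φ'(x) = x*(4 - 3*x).
Note φ(0) = φ(2) = 0, so the boundary term u·φ vanishes.
LHS = ∫_0^2 u(x) φ'(x) dx = ∫_0^2 (-6*x^5 + 8*x^4 + 3*x^3 - 7*x^2 + 4*x) dx. Term by term:
  ∫_0^2 -6*x^5 dx = -64;  ∫_0^2 8*x^4 dx = 256/5;  ∫_0^2 3*x^3 dx = 12;
  ∫_0^2 -7*x^2 dx = -56/3;  ∫_0^2 4*x dx = 8.
Sum: -64 + 256/5 + 12 − 56/3 + 8 = -172/15.
So LHS = -172/15.
∫_0^2 v(x) φ(x) dx = ∫_0^2 (-18*x^5 + 36*x^4 + 3*x^3 - 6*x^2) dx. Term by term:
  ∫_0^2 -18*x^5 dx = -192;  ∫_0^2 36*x^4 dx = 1152/5;  ∫_0^2 3*x^3 dx = 12;
  ∫_0^2 -6*x^2 dx = -16.
Sum: -192 + 1152/5 + 12 − 16 = 172/5.
So RHS = -∫_0^2 v(x) φ(x) dx = -172/5.
LHS − RHS = 344/15 ≠ 0, so the identity fails.
(For a valid weak derivative the identity must hold for EVERY test function, in particular this one. The failure shows v is NOT the weak derivative of u.)
Correct weak derivative would be u'(x) = 6*x**2 - 1.


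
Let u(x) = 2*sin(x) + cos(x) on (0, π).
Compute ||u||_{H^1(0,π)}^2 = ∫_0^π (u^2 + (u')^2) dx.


||u||_{H^1(0,π)}^2 = 5*π

u'(x) = -sin(x) + 2*cos(x).
Expand u² and (u')² and integrate term by term on (0, π), using: for integers n ≥ 1, ∫_0^π sin²(nx) dx = ∫_0^π cos²(nx) dx = π/2; for n ≠ n', ∫_0^π sin(nx)sin(n'x) dx = ∫_0^π cos(nx)cos(n'x) dx = 0; and by product-to-sum, ∫_0^π sin(nx)cos(n'x) dx = ½∫_0^π [sin((n+n')x) + sin((n−n')x)] dx, which is 0 when n+n' is even and 2n/(n²−n'²) when n+n' is odd (it need not vanish on (0, π)).
  u² squared terms: (2)²·∫sin(x)² dx = 4·π/2 = 2*π;  (1)²·∫cos(x)² dx = 1·π/2 = π/2.
  u² cross terms: 2·(2)·(1)·∫sin(x)·cos(x) dx = 4·(0) = 0.
  So ∫_0^π u² dx = 2*π + π/2 + 0 = 5*π/2.
  (u')² squared terms: (-1)²·∫sin(x)² dx = 1·π/2 = π/2;  (2)²·∫cos(x)² dx = 4·π/2 = 2*π.
  (u')² cross terms: 2·(-1)·(2)·∫sin(x)·cos(x) dx = -4·(0) = 0.
  So ∫_0^π (u')² dx = π/2 + 2*π + 0 = 5*π/2.
||u||_{H^1}^2 = (5*π/2) + (5*π/2) = 5*π.


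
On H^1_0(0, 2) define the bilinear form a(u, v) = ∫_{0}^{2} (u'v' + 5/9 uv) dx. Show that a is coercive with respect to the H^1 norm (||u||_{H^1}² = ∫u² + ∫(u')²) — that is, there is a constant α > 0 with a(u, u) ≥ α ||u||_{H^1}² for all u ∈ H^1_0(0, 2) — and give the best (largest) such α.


α = (20/9 + π^2)/(4 + π^2)

Coercivity of a(·,·) on H^1_0(0, 2) means a(u, u) ≥ α ||u||_{H^1}² for every u ∈ H^1_0.
The interval has length L = 2, and Poincaré/coercivity depend only on L. Here a(u, u) = ∫(u')² + (5/9)·∫u².
Here 0 < c = 5/9 < 1. The condition a(u,u) ≥ α||u||_{H^1}² reads (1−α)∫(u')² ≥ (α−c)∫u². Any admissible α is ≤ 1 (rapidly oscillating u have ∫u²/∫(u')² → 0), and α = 1 would force 0 ≥ (1−c)∫u², impossible since c < 1; so 1−α > 0. By the sharp Poincaré inequality on H^1_0 of an interval of length L, ∫(u')² ≥ (π/L)²∫u² with equality for the first sine mode sin(π(x−x₀)/L) (x₀ the left endpoint), so the inequality holds for all u iff (1−α)(π/L)² ≥ α − c, i.e. α ≤ ((π/L)² + c)/((π/L)² + 1) = (1 + c(L/π)²)/(1 + (L/π)²). With (π/L)² = π^2/4 and c = 5/9, the largest admissible constant is α = ((π/L)² + c)/((π/L)² + 1).
Simplifying, α = (20/9 + π^2)/(4 + π^2).


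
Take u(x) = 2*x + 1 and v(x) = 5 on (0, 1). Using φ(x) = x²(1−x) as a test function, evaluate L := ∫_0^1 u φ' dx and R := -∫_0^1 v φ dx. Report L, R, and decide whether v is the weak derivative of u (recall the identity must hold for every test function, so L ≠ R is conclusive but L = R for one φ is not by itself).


LHS = -1/6, RHS = -5/12. No, v is not the weak derivative of u.

u(x) = 2*x + 1, classical derivative u'(x) = 2.
φ(x) = x²(1−x), so φ'(x) = x*(2 - 3*x).
Note φ(0) = φ(1) = 0, so the boundary term u·φ vanishes.
LHS = ∫_0^1 u(x) φ'(x) dx = ∫_0^1 (-6*x^3 + x^2 + 2*x) dx. Term by term:
  ∫_0^1 -6*x^3 dx = -3/2;  ∫_0^1 x^2 dx = 1/3;  ∫_0^1 2*x dx = 1.
Sum: -3/2 + 1/3 + 1 = -1/6.
So LHS = -1/6.
∫_0^1 v(x) φ(x) dx = ∫_0^1 (-5*x^3 + 5*x^2) dx. Term by term:
  ∫_0^1 -5*x^3 dx = -5/4;  ∫_0^1 5*x^2 dx = 5/3.
Sum: -5/4 + 5/3 = 5/12.
So RHS = -∫_0^1 v(x) φ(x) dx = -5/12.
LHS − RHS = 1/4 ≠ 0, so the identity fails.
(For a valid weak derivative the identity must hold for EVERY test function, in particular this one. The failure shows v is NOT the weak derivative of u.)
Correct weak derivative would be u'(x) = 2.


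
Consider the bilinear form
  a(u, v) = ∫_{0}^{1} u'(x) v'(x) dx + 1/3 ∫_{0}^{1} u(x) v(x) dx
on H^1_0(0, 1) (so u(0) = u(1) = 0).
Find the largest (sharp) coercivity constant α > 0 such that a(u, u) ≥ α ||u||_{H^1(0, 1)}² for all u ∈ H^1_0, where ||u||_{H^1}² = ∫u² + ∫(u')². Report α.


α = (1/3 + π^2)/(1 + π^2)

Coercivity of a(·,·) on H^1_0(0, 1) means a(u, u) ≥ α ||u||_{H^1}² for every u ∈ H^1_0.
The interval has length L = 1, and Poincaré/coercivity depend only on L. Here a(u, u) = ∫(u')² + (1/3)·∫u².
Here 0 < c = 1/3 < 1. The condition a(u,u) ≥ α||u||_{H^1}² reads (1−α)∫(u')² ≥ (α−c)∫u². Any admissible α is ≤ 1 (rapidly oscillating u have ∫u²/∫(u')² → 0), and α = 1 would force 0 ≥ (1−c)∫u², impossible since c < 1; so 1−α > 0. By the sharp Poincaré inequality on H^1_0 of an interval of length L, ∫(u')² ≥ (π/L)²∫u² with equality for the first sine mode sin(π(x−x₀)/L) (x₀ the left endpoint), so the inequality holds for all u iff (1−α)(π/L)² ≥ α − c, i.e. α ≤ ((π/L)² + c)/((π/L)² + 1) = (1 + c(L/π)²)/(1 + (L/π)²). With (π/L)² = π^2 and c = 1/3, the largest admissible constant is α = ((π/L)² + c)/((π/L)² + 1).
Simplifying, α = (1/3 + π^2)/(1 + π^2).


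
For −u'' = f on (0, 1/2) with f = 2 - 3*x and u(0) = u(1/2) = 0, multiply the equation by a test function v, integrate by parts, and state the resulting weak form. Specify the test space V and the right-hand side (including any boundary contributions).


V = H^1_0(0, 1/2) (so v(0) = v(1/2) = 0); weak form: ∫_0^1/2 u'v' dx = ∫_0^1/2 (2 - 3*x) v dx for all v ∈ V.

Multiply both sides by a test function v and integrate from 0 to 1/2:
  ∫_0^1/2 −u''(x) v(x) dx = ∫_0^1/2 f(x) v(x) dx.
Integrate the LHS by parts once:
  ∫_0^1/2 −u'' v dx = −[u'(x) v(x)]_0^1/2 + ∫_0^1/2 u'(x) v'(x) dx.
Thus ∫_0^1/2 u'(x) v'(x) dx = ∫_0^1/2 f(x) v(x) dx + [u'(x) v(x)]_0^1/2.
Choose V so that boundary terms are either known or forced to vanish.
u is Dirichlet: u(0) = u(1/2) = 0. Let V = H^1_0(0, 1/2); then v(0) = v(1/2) = 0, and [u' v]_0^1/2 = 0.
Weak formulation: find u (satisfying any essential BC) such that ∫_0^1/2 u'(x) v'(x) dx = ∫_0^1/2 f v dx for all v ∈ V.
Substituting f(x) = 2 - 3*x, the right-hand side is ∫_0^1/2 (2 - 3*x) v dx.


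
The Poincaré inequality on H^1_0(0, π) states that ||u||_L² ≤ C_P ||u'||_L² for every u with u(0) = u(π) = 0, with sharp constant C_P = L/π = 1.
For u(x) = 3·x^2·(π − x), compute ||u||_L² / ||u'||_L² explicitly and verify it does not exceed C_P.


||u||_L² / ||u'||_L² = sqrt(14)*π/14 < C_P = 1.

u(x) = 3·x^2·(π − x), so u'(x) = 3*x*(-3*x + 2*π).
u(x) = 3·x^2·(π − x) vanishes at x = 0 and x = π, so u ∈ H^1_0(0, π). Differentiate via the product rule and integrate the resulting polynomials term by term.
  ∫_0^π u² dx = ∫_0^π (9*x^6 - 18*π*x^5 + 9*π^2*x^4) dx. Term by term:
    ∫_0^π 9*x^6 dx = 9*π^7/7;  ∫_0^π -18*π*x^5 dx = -3*π^7;  ∫_0^π 9*π^2*x^4 dx = 9*π^7/5.
  Sum: 9*π^7/7 − 3*π^7 + 9*π^7/5 = 3*π^7/35.
  ∫_0^π (u')² dx = ∫_0^π (81*x^4 - 108*π*x^3 + 36*π^2*x^2) dx. Term by term:
    ∫_0^π 81*x^4 dx = 81*π^5/5;  ∫_0^π -108*π*x^3 dx = -27*π^5;  ∫_0^π 36*π^2*x^2 dx = 12*π^5.
  Sum: 81*π^5/5 − 27*π^5 + 12*π^5 = 6*π^5/5.
∫_0^π u² dx = 3*π^7/35, so ||u||_L² = sqrt(105)*π^(7/2)/35.
∫_0^π (u')² dx = 6*π^5/5, so ||u'||_L² = sqrt(30)*π^(5/2)/5.
Ratio ||u||_L² / ||u'||_L² = sqrt(14)*π/14.
Sharp Poincaré constant on H^1_0(0, π) is C_P = L/π = 1, achieved by sin(x).
A polynomial bump cannot attain the sharp Poincaré constant (only the first sine eigenfunction does), so the ratio is strictly less than C_P, consistent with ||u||_L² ≤ C_P ||u'||_L².


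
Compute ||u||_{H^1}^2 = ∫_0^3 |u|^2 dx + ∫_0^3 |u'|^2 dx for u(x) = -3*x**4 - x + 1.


||u||_{H^1}^2 = 2296074/35

The H^1 norm (squared) on an interval (0, L) is
  ||u||_{H^1}^2 = ∫_0^L u(x)^2 dx + ∫_0^L u'(x)^2 dx.
Compute u'(x) = -12*x**3 - 1.
Then u(x)^2 = 9*x**8 + 6*x**5 - 6*x**4 + x**2 - 2*x + 1 and u'(x)^2 = 144*x**6 + 24*x**3 + 1.
Integrate each monomial from 0 to 3 using ∫_0^3 c·x^n dx = c·3^(n+1)/(n+1):
  ∫_0^3 u(x)^2 dx = ∫_0^3 (9*x^8 + 6*x^5 - 6*x^4 + x^2 - 2*x + 1) dx. Term by term:
    ∫_0^3 9*x^8 dx = 19683;  ∫_0^3 6*x^5 dx = 729;  ∫_0^3 -6*x^4 dx = -1458/5;
    ∫_0^3 x^2 dx = 9;  ∫_0^3 -2*x dx = -9;  ∫_0^3 1 dx = 3.
  Sum: 19683 + 729 − 1458/5 + 9 − 9 + 3 = 100617/5.
  ∫_0^3 u'(x)^2 dx = ∫_0^3 (144*x^6 + 24*x^3 + 1) dx. Term by term:
    ∫_0^3 144*x^6 dx = 314928/7;  ∫_0^3 24*x^3 dx = 486;  ∫_0^3 1 dx = 3.
  Sum: 314928/7 + 486 + 3 = 318351/7.
Adding: ||u||_{H^1}^2 = 100617/5 + 318351/7 = 2296074/35.


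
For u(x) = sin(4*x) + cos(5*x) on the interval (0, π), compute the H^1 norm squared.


||u||_{H^1(0,π)}^2 = -416/9 + 43*π/2

u'(x) = -5*sin(5*x) + 4*cos(4*x).
Expand u² and (u')² and integrate term by term on (0, π), using: for integers n ≥ 1, ∫_0^π sin²(nx) dx = ∫_0^π cos²(nx) dx = π/2; for n ≠ n', ∫_0^π sin(nx)sin(n'x) dx = ∫_0^π cos(nx)cos(n'x) dx = 0; and by product-to-sum, ∫_0^π sin(nx)cos(n'x) dx = ½∫_0^π [sin((n+n')x) + sin((n−n')x)] dx, which is 0 when n+n' is even and 2n/(n²−n'²) when n+n' is odd (it need not vanish on (0, π)).
  u² squared terms: (1)²·∫cos(5x)² dx = 1·π/2 = π/2;  (1)²·∫sin(4x)² dx = 1·π/2 = π/2.
  u² cross terms: 2·(1)·(1)·∫cos(5x)·sin(4x) dx = 2·(-8/9) = -16/9.
  So ∫_0^π u² dx = π/2 + π/2 − 16/9 = -16/9 + π.
  (u')² squared terms: (-5)²·∫sin(5x)² dx = 25·π/2 = 25*π/2;  (4)²·∫cos(4x)² dx = 16·π/2 = 8*π.
  (u')² cross terms: 2·(-5)·(4)·∫sin(5x)·cos(4x) dx = -40·(10/9) = -400/9.
  So ∫_0^π (u')² dx = 25*π/2 + 8*π − 400/9 = -400/9 + 41*π/2.
||u||_{H^1}^2 = (-16/9 + π) + (-400/9 + 41*π/2) = -416/9 + 43*π/2.


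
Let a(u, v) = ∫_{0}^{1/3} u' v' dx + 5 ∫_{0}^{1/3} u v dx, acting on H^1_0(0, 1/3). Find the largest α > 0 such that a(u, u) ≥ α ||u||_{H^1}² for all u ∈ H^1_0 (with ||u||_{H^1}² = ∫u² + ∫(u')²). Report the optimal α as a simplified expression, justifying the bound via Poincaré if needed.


α = 1

Coercivity of a(·,·) on H^1_0(0, 1/3) means a(u, u) ≥ α ||u||_{H^1}² for every u ∈ H^1_0.
The interval has length L = 1/3, and Poincaré/coercivity depend only on L. Here a(u, u) = ∫(u')² + (5)·∫u².
Here c = 5 ≥ 1, so a(u,u) = ∫(u')² + c∫u² ≥ ∫(u')² + ∫u² = ||u||_{H^1}², i.e. α = 1 works. No larger α is possible: a(u,u) ≥ α||u||_{H^1}² means (1−α)∫(u')² ≥ (α−c)∫u², and for the modes u_n = sin(nπ(x−x₀)/L) (x₀ the left endpoint) one has ∫u_n²/∫(u_n')² = (L/(nπ))² → 0, so a(u_n,u_n)/||u_n||_{H^1}² → 1. Hence the optimal constant is α = 1.
Therefore α = 1.


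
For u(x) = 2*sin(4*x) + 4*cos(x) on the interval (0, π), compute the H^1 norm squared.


||u||_{H^1(0,π)}^2 = 256/15 + 50*π

u'(x) = -4*sin(x) + 8*cos(4*x).
Expand u² and (u')² and integrate term by term on (0, π), using: for integers n ≥ 1, ∫_0^π sin²(nx) dx = ∫_0^π cos²(nx) dx = π/2; for n ≠ n', ∫_0^π sin(nx)sin(n'x) dx = ∫_0^π cos(nx)cos(n'x) dx = 0; and by product-to-sum, ∫_0^π sin(nx)cos(n'x) dx = ½∫_0^π [sin((n+n')x) + sin((n−n')x)] dx, which is 0 when n+n' is even and 2n/(n²−n'²) when n+n' is odd (it need not vanish on (0, π)).
  u² squared terms: (2)²·∫sin(4x)² dx = 4·π/2 = 2*π;  (4)²·∫cos(x)² dx = 16·π/2 = 8*π.
  u² cross terms: 2·(2)·(4)·∫sin(4x)·cos(x) dx = 16·(8/15) = 128/15.
  So ∫_0^π u² dx = 2*π + 8*π + 128/15 = 128/15 + 10*π.
  (u')² squared terms: (-4)²·∫sin(x)² dx = 16·π/2 = 8*π;  (8)²·∫cos(4x)² dx = 64·π/2 = 32*π.
  (u')² cross terms: 2·(-4)·(8)·∫sin(x)·cos(4x) dx = -64·(-2/15) = 128/15.
  So ∫_0^π (u')² dx = 8*π + 32*π + 128/15 = 128/15 + 40*π.
||u||_{H^1}^2 = (128/15 + 10*π) + (128/15 + 40*π) = 256/15 + 50*π.


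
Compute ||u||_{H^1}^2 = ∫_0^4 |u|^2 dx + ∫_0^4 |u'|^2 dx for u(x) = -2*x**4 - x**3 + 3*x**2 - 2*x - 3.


||u||_{H^1}^2 = 92863196/315

The H^1 norm (squared) on an interval (0, L) is
  ||u||_{H^1}^2 = ∫_0^L u(x)^2 dx + ∫_0^L u'(x)^2 dx.
Compute u'(x) = -8*x**3 - 3*x**2 + 6*x - 2.
Then u(x)^2 = 4*x**8 + 4*x**7 - 11*x**6 + 2*x**5 + 25*x**4 - 6*x**3 - 14*x**2 + 12*x + 9 and u'(x)^2 = 64*x**6 + 48*x**5 - 87*x**4 - 4*x**3 + 48*x**2 - 24*x + 4.
Integrate each monomial from 0 to 4 using ∫_0^4 c·x^n dx = c·4^(n+1)/(n+1):
  ∫_0^4 u(x)^2 dx = ∫_0^4 (4*x^8 + 4*x^7 - 11*x^6 + 2*x^5 + 25*x^4 - 6*x^3 - 14*x^2 + 12*x + 9) dx. Term by term:
    ∫_0^4 4*x^8 dx = 1048576/9;  ∫_0^4 4*x^7 dx = 32768;  ∫_0^4 -11*x^6 dx = -180224/7;
    ∫_0^4 2*x^5 dx = 4096/3;  ∫_0^4 25*x^4 dx = 5120;  ∫_0^4 -6*x^3 dx = -384;
    ∫_0^4 -14*x^2 dx = -896/3;  ∫_0^4 12*x dx = 96;  ∫_0^4 9 dx = 36.
  Sum: 1048576/9 + 32768 − 180224/7 + 4096/3 + 5120 − 384 − 896/3 + 96 + 36 = 8156284/63.
  ∫_0^4 u'(x)^2 dx = ∫_0^4 (64*x^6 + 48*x^5 - 87*x^4 - 4*x^3 + 48*x^2 - 24*x + 4) dx. Term by term:
    ∫_0^4 64*x^6 dx = 1048576/7;  ∫_0^4 48*x^5 dx = 32768;  ∫_0^4 -87*x^4 dx = -89088/5;
    ∫_0^4 -4*x^3 dx = -256;  ∫_0^4 48*x^2 dx = 1024;  ∫_0^4 -24*x dx = -192;
    ∫_0^4 4 dx = 16.
  Sum: 1048576/7 + 32768 − 89088/5 − 256 + 1024 − 192 + 16 = 5786864/35.
Adding: ||u||_{H^1}^2 = 8156284/63 + 5786864/35 = 92863196/315.


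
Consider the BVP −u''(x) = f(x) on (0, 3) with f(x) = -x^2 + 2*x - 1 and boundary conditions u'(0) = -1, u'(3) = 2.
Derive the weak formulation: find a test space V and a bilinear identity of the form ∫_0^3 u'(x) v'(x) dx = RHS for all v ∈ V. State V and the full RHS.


V = H^1(0, 3) (v unrestricted at boundary; u is determined up to an additive constant); weak form: ∫_0^3 u'v' dx = ∫_0^3 (-x^2 + 2*x - 1) v dx + 2·v(3) + v(0) for all v ∈ V.

Multiply both sides by a test function v and integrate from 0 to 3:
  ∫_0^3 −u''(x) v(x) dx = ∫_0^3 f(x) v(x) dx.
Integrate the LHS by parts once:
  ∫_0^3 −u'' v dx = −[u'(x) v(x)]_0^3 + ∫_0^3 u'(x) v'(x) dx.
Thus ∫_0^3 u'(x) v'(x) dx = ∫_0^3 f(x) v(x) dx + [u'(x) v(x)]_0^3.
Choose V so that boundary terms are either known or forced to vanish.
u has inhomogeneous Neumann u'(0) = -1, u'(3) = 2. [u' v]_0^3 = (2)·v(3) − (-1)·v(0) = 2·v(3) + v(0). Take V = H^1(0, 3); boundary term becomes part of RHS.
Weak formulation: find u (satisfying any essential BC) such that ∫_0^3 u'(x) v'(x) dx = ∫_0^3 f v dx + 2·v(3) + v(0) for all v ∈ V (Neumann data are natural BCs: they enter the RHS as boundary terms).
Substituting f(x) = -x^2 + 2*x - 1, the right-hand side is ∫_0^3 (-x^2 + 2*x - 1) v dx + 2·v(3) + v(0).
Compatibility check (pure Neumann): taking v ≡ 1 ∈ V gives 0 = ∫_0^3 f dx + (2) − (-1), i.e. ∫_0^3 f dx must equal u'(0) − u'(3) = -3. Indeed ∫_0^3 (-x^2 + 2*x - 1) dx = -3, so the data are compatible. The solution is then unique only up to an additive constant (fix it e.g. by requiring ∫_0^3 u dx = 0).


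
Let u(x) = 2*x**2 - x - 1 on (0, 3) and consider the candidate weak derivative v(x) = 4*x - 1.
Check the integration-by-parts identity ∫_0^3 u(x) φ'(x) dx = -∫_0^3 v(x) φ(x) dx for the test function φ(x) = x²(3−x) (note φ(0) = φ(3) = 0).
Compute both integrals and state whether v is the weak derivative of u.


LHS = -837/20, RHS = -837/20. Yes, v = u' weakly.

u(x) = 2*x**2 - x - 1, classical derivative u'(x) = 4*x - 1.
φ(x) = x²(3−x), so φ'(x) = 3*x*(2 - x).
Note φ(0) = φ(3) = 0, so the boundary term u·φ vanishes.
LHS = ∫_0^3 u(x) φ'(x) dx = ∫_0^3 (-6*x^4 + 15*x^3 - 3*x^2 - 6*x) dx. Term by term:
  ∫_0^3 -6*x^4 dx = -1458/5;  ∫_0^3 15*x^3 dx = 1215/4;  ∫_0^3 -3*x^2 dx = -27;
  ∫_0^3 -6*x dx = -27.
Sum: -1458/5 + 1215/4 − 27 − 27 = -837/20.
So LHS = -837/20.
∫_0^3 v(x) φ(x) dx = ∫_0^3 (-4*x^4 + 13*x^3 - 3*x^2) dx. Term by term:
  ∫_0^3 -4*x^4 dx = -972/5;  ∫_0^3 13*x^3 dx = 1053/4;  ∫_0^3 -3*x^2 dx = -27.
Sum: -972/5 + 1053/4 − 27 = 837/20.
So RHS = -∫_0^3 v(x) φ(x) dx = -837/20.
LHS = RHS, so the identity holds for this test φ.
Moreover u is smooth here and v(x) = u'(x) = 4*x - 1 pointwise, so the identity holds for every test function. Hence v is the weak derivative of u.


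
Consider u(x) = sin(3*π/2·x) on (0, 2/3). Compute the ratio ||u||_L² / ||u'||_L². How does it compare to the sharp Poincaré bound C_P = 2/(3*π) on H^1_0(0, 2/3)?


||u||_L² / ||u'||_L² = 2/(3*π) = C_P.

u(x) = sin(3*π/2·x), so u'(x) = 3*π*cos(3*π*x/2)/2.
Writing u(x) = A·sin(kπx/L) with A = 1 and k = 1, use ∫_0^L sin²(kπx/L) dx = L/2 and ∫_0^L cos²(kπx/L) dx = L/2.
u² = 1·sin²(3*π/2·x) and (u')² = 9*π^2/4·cos²(3*π/2·x), and each of sin², cos² integrates to L/2 = 1/3 over (0, 2/3).
∫_0^2/3 u² dx = 1/3, so ||u||_L² = sqrt(3)/3.
∫_0^2/3 (u')² dx = 3*π^2/4, so ||u'||_L² = sqrt(3)*π/2.
Ratio ||u||_L² / ||u'||_L² = 2/(3*π).
Sharp Poincaré constant on H^1_0(0, 2/3) is C_P = L/π = 2/(3*π), achieved by sin(3*π/2·x).
This is the k = 1 eigenfunction (up to amplitude), so the ratio equals the sharp Poincaré constant exactly.


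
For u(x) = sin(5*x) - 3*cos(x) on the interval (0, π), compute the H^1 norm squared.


||u||_{H^1(0,π)}^2 = 22*π

u'(x) = 3*sin(x) + 5*cos(5*x).
Expand u² and (u')² and integrate term by term on (0, π), using: for integers n ≥ 1, ∫_0^π sin²(nx) dx = ∫_0^π cos²(nx) dx = π/2; for n ≠ n', ∫_0^π sin(nx)sin(n'x) dx = ∫_0^π cos(nx)cos(n'x) dx = 0; and by product-to-sum, ∫_0^π sin(nx)cos(n'x) dx = ½∫_0^π [sin((n+n')x) + sin((n−n')x)] dx, which is 0 when n+n' is even and 2n/(n²−n'²) when n+n' is odd (it need not vanish on (0, π)).
  u² squared terms: (-3)²·∫cos(x)² dx = 9·π/2 = 9*π/2;  (1)²·∫sin(5x)² dx = 1·π/2 = π/2.
  u² cross terms: 2·(-3)·(1)·∫cos(x)·sin(5x) dx = -6·(0) = 0.
  So ∫_0^π u² dx = 9*π/2 + π/2 + 0 = 5*π.
  (u')² squared terms: (3)²·∫sin(x)² dx = 9·π/2 = 9*π/2;  (5)²·∫cos(5x)² dx = 25·π/2 = 25*π/2.
  (u')² cross terms: 2·(3)·(5)·∫sin(x)·cos(5x) dx = 30·(0) = 0.
  So ∫_0^π (u')² dx = 9*π/2 + 25*π/2 + 0 = 17*π.
||u||_{H^1}^2 = (5*π) + (17*π) = 22*π.
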